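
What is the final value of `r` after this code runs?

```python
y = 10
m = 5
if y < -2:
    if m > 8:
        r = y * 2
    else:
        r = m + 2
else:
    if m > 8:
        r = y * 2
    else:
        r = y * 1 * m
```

y=10, m=5
y < -2 is False; m > 8 is False
→ r = y * 1 * m = 50

50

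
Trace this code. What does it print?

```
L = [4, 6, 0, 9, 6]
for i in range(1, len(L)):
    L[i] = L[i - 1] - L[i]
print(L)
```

[4, -2, -2, -11, -17]

i=1: L[1] = 4-6 = -2 → [4, -2, 0, 9, 6]
i=2: L[2] = (-2)-0 = -2 → [4, -2, -2, 9, 6]
i=3: L[3] = (-2)-9 = -11 → [4, -2, -2, -11, 6]
i=4: L[4] = (-11)-6 = -17 → [4, -2, -2, -11, -17]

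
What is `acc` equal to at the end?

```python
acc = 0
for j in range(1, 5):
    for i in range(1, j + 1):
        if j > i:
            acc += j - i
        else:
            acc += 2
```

18

j=1,i=1: not 1>1, acc = 0+2 = 2
j=2,i=1: 2>1, acc = 2+1 = 3
j=2,i=2: not 2>2, acc = 3+2 = 5
j=3,i=1: 3>1, acc = 5+2 = 7
j=3,i=2: 3>2, acc = 7+1 = 8
j=3,i=3: not 3>3, acc = 8+2 = 10
j=4,i=1: 4>1, acc = 10+3 = 13
j=4,i=2: 4>2, acc = 13+2 = 15
j=4,i=3: 4>3, acc = 15+1 = 16
j=4,i=4: not 4>4, acc = 16+2 = 18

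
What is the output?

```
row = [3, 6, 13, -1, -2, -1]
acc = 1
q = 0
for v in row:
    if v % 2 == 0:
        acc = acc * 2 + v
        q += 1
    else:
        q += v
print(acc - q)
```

v=3: not even; q=3
v=6: even, acc = 1*2+6 = 8; q=4
v=13: not even; q=17
v=-1: not even; q=16
v=-2: even, acc = 8*2+(-2) = 14; q=17
v=-1: not even; q=16
acc-q = 14-16 = -2

-2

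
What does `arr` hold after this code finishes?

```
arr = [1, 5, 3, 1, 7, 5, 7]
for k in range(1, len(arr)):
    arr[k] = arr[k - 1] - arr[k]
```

k=1: arr[1] = 1-5 = -4 → [1, -4, 3, 1, 7, 5, 7]
k=2: arr[2] = (-4)-3 = -7 → [1, -4, -7, 1, 7, 5, 7]
k=3: arr[3] = (-7)-1 = -8 → [1, -4, -7, -8, 7, 5, 7]
k=4: arr[4] = (-8)-7 = -15 → [1, -4, -7, -8, -15, 5, 7]
k=5: arr[5] = (-15)-5 = -20 → [1, -4, -7, -8, -15, -20, 7]
k=6: arr[6] = (-20)-7 = -27 → [1, -4, -7, -8, -15, -20, -27]

[1, -4, -7, -8, -15, -20, -27]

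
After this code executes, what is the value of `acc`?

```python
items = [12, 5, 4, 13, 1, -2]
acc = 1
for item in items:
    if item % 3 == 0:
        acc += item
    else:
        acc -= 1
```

8

item=12: %3==0, acc = 1+12 = 13
item=5: not %3==0, acc = 13-1 = 12
item=4: not %3==0, acc = 12-1 = 11
item=13: not %3==0, acc = 11-1 = 10
item=1: not %3==0, acc = 10-1 = 9
item=-2: not %3==0, acc = 9-1 = 8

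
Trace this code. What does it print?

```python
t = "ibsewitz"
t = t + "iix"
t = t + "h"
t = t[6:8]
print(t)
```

tz

+ 'iix' → 'ibsewitziix'
+ 'h' → 'ibsewitziixh'
slice [6:8] → 'tz'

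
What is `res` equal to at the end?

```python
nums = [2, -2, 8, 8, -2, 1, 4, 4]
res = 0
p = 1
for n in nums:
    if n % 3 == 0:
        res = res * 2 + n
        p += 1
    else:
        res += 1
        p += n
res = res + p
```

32

n=2: not %3==0, res = 0+1 = 1; p=3
n=-2: not %3==0, res = 1+1 = 2; p=1
n=8: not %3==0, res = 2+1 = 3; p=9
n=8: not %3==0, res = 3+1 = 4; p=17
n=-2: not %3==0, res = 4+1 = 5; p=15
n=1: not %3==0, res = 5+1 = 6; p=16
n=4: not %3==0, res = 6+1 = 7; p=20
n=4: not %3==0, res = 7+1 = 8; p=24
res+p = 8+24 = 32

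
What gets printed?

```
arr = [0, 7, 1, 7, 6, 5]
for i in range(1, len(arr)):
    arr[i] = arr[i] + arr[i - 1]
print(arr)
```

[0, 7, 8, 15, 21, 26]

i=1: arr[1] = 7+0 = 7 → [0, 7, 1, 7, 6, 5]
i=2: arr[2] = 1+7 = 8 → [0, 7, 8, 7, 6, 5]
i=3: arr[3] = 7+8 = 15 → [0, 7, 8, 15, 6, 5]
i=4: arr[4] = 6+15 = 21 → [0, 7, 8, 15, 21, 5]
i=5: arr[5] = 5+21 = 26 → [0, 7, 8, 15, 21, 26]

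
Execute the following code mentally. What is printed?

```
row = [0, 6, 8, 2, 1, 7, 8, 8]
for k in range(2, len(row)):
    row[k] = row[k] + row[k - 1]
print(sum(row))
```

k=2: row[2] = 8+6 = 14 → [0, 6, 14, 2, 1, 7, 8, 8]
k=3: row[3] = 2+14 = 16 → [0, 6, 14, 16, 1, 7, 8, 8]
k=4: row[4] = 1+16 = 17 → [0, 6, 14, 16, 17, 7, 8, 8]
k=5: row[5] = 7+17 = 24 → [0, 6, 14, 16, 17, 24, 8, 8]
k=6: row[6] = 8+24 = 32 → [0, 6, 14, 16, 17, 24, 32, 8]
k=7: row[7] = 8+32 = 40 → [0, 6, 14, 16, 17, 24, 32, 40]
sum = 149

149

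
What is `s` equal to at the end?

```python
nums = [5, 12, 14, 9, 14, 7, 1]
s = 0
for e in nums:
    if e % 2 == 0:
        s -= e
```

e=5: not even
e=12: even, s = 0-12 = -12
e=14: even, s = (-12)-14 = -26
e=9: not even
e=14: even, s = (-26)-14 = -40
e=7: not even
e=1: not even

-40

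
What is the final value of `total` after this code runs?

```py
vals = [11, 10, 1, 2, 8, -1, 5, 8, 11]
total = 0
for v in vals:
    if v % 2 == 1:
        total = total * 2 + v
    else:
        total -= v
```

-55

v=11: odd, total = 0*2+11 = 11
v=10: not odd, total = 11-10 = 1
v=1: odd, total = 1*2+1 = 3
v=2: not odd, total = 3-2 = 1
v=8: not odd, total = 1-8 = -7
v=-1: odd, total = (-7)*2+(-1) = -15
v=5: odd, total = (-15)*2+5 = -25
v=8: not odd, total = (-25)-8 = -33
v=11: odd, total = (-33)*2+11 = -55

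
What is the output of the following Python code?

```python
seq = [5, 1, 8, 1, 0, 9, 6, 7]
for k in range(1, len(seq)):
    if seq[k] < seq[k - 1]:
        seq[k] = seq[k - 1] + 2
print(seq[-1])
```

18

k=1: 1<5, seq[1] = 5+2 = 7 → [5, 7, 8, 1, 0, 9, 6, 7]
k=2: 8>=7, unchanged → [5, 7, 8, 1, 0, 9, 6, 7]
k=3: 1<8, seq[3] = 8+2 = 10 → [5, 7, 8, 10, 0, 9, 6, 7]
k=4: 0<10, seq[4] = 10+2 = 12 → [5, 7, 8, 10, 12, 9, 6, 7]
k=5: 9<12, seq[5] = 12+2 = 14 → [5, 7, 8, 10, 12, 14, 6, 7]
k=6: 6<14, seq[6] = 14+2 = 16 → [5, 7, 8, 10, 12, 14, 16, 7]
k=7: 7<16, seq[7] = 16+2 = 18 → [5, 7, 8, 10, 12, 14, 16, 18]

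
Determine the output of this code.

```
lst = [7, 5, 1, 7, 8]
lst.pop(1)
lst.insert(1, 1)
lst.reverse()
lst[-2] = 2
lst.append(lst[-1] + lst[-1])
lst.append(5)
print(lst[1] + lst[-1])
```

12

pop(1) removes 5 → [7, 1, 7, 8]
insert 1 at 1 → [7, 1, 1, 7, 8]
reverse → [8, 7, 1, 1, 7]
lst[-2] = 2 → [8, 7, 1, 2, 7]
append lst[-1]+lst[-1] = 7+7 = 14 → [8, 7, 1, 2, 7, 14]
append 5 → [8, 7, 1, 2, 7, 14, 5]
lst[1]+lst[-1] = 7+5 = 12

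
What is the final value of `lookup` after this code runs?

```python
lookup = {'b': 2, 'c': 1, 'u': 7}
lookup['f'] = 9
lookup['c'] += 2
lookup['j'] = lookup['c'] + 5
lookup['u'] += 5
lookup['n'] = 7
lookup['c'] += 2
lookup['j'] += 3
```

lookup['f'] = 9 → {'b': 2, 'c': 1, 'u': 7, 'f': 9}
lookup['c'] = 1+2 = 3 → {'b': 2, 'c': 3, 'u': 7, 'f': 9}
lookup['j'] = lookup['c']+5 = 8 → {'b': 2, 'c': 3, 'u': 7, 'f': 9, 'j': 8}
lookup['u'] = 7+5 = 12 → {'b': 2, 'c': 3, 'u': 12, 'f': 9, 'j': 8}
lookup['n'] = 7 → {'b': 2, 'c': 3, 'u': 12, 'f': 9, 'j': 8, 'n': 7}
lookup['c'] = 3+2 = 5 → {'b': 2, 'c': 5, 'u': 12, 'f': 9, 'j': 8, 'n': 7}
lookup['j'] = 8+3 = 11 → {'b': 2, 'c': 5, 'u': 12, 'f': 9, 'j': 11, 'n': 7}

{'b': 2, 'c': 5, 'u': 12, 'f': 9, 'j': 11, 'n': 7}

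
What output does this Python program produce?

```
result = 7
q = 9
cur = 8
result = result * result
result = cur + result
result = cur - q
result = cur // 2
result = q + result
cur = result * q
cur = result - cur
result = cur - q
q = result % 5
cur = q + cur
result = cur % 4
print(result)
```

result = 7*7 = 49
result = 8+49 = 57
result = 8-9 = -1
result = 8//2 = 4
result = 9+4 = 13
cur = 13*9 = 117
cur = 13-117 = -104
result = (-104)-9 = -113
q = (-113)%5 = 2
cur = 2+(-104) = -102
result = (-102)%4 = 2

2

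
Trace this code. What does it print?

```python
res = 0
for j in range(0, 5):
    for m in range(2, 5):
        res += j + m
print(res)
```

j=0,m=2: res = 0+2 = 2
j=0,m=3: res = 2+3 = 5
j=0,m=4: res = 5+4 = 9
j=1,m=2: res = 9+3 = 12
j=1,m=3: res = 12+4 = 16
j=1,m=4: res = 16+5 = 21
j=2,m=2: res = 21+4 = 25
j=2,m=3: res = 25+5 = 30
j=2,m=4: res = 30+6 = 36
j=3,m=2: res = 36+5 = 41
j=3,m=3: res = 41+6 = 47
j=3,m=4: res = 47+7 = 54
j=4,m=2: res = 54+6 = 60
j=4,m=3: res = 60+7 = 67
j=4,m=4: res = 67+8 = 75

75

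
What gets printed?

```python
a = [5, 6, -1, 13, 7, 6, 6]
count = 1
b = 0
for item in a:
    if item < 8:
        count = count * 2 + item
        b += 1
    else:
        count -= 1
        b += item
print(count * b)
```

item=5: <8, count = 1*2+5 = 7; b=1
item=6: <8, count = 7*2+6 = 20; b=2
item=-1: <8, count = 20*2+(-1) = 39; b=3
item=13: not <8, count = 39-1 = 38; b=16
item=7: <8, count = 38*2+7 = 83; b=17
item=6: <8, count = 83*2+6 = 172; b=18
item=6: <8, count = 172*2+6 = 350; b=19
count*b = 350*19 = 6650

6650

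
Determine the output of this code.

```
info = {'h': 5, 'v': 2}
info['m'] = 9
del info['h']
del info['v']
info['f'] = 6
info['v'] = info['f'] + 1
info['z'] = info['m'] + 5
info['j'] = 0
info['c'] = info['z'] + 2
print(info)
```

info['m'] = 9 → {'h': 5, 'v': 2, 'm': 9}
del 'h' → {'v': 2, 'm': 9}
del 'v' → {'m': 9}
info['f'] = 6 → {'m': 9, 'f': 6}
info['v'] = info['f']+1 = 7 → {'m': 9, 'f': 6, 'v': 7}
info['z'] = info['m']+5 = 14 → {'m': 9, 'f': 6, 'v': 7, 'z': 14}
info['j'] = 0 → {'m': 9, 'f': 6, 'v': 7, 'z': 14, 'j': 0}
info['c'] = info['z']+2 = 16 → {'m': 9, 'f': 6, 'v': 7, 'z': 14, 'j': 0, 'c': 16}

{'m': 9, 'f': 6, 'v': 7, 'z': 14, 'j': 0, 'c': 16}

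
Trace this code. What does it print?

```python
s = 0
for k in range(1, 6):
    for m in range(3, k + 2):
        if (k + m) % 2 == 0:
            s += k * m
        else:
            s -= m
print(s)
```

k=2,m=3: odd sum, s = 0-3 = -3
k=3,m=3: even sum, s = (-3)+9 = 6
k=3,m=4: odd sum, s = 6-4 = 2
k=4,m=3: odd sum, s = 2-3 = -1
k=4,m=4: even sum, s = (-1)+16 = 15
k=4,m=5: odd sum, s = 15-5 = 10
k=5,m=3: even sum, s = 10+15 = 25
k=5,m=4: odd sum, s = 25-4 = 21
k=5,m=5: even sum, s = 21+25 = 46
k=5,m=6: odd sum, s = 46-6 = 40

40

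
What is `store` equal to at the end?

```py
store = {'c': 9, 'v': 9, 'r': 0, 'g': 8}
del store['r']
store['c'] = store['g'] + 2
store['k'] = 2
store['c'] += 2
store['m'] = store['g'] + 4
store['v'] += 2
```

del 'r' → {'c': 9, 'v': 9, 'g': 8}
store['c'] = store['g']+2 = 10 → {'c': 10, 'v': 9, 'g': 8}
store['k'] = 2 → {'c': 10, 'v': 9, 'g': 8, 'k': 2}
store['c'] = 10+2 = 12 → {'c': 12, 'v': 9, 'g': 8, 'k': 2}
store['m'] = store['g']+4 = 12 → {'c': 12, 'v': 9, 'g': 8, 'k': 2, 'm': 12}
store['v'] = 9+2 = 11 → {'c': 12, 'v': 11, 'g': 8, 'k': 2, 'm': 12}

{'c': 12, 'v': 11, 'g': 8, 'k': 2, 'm': 12}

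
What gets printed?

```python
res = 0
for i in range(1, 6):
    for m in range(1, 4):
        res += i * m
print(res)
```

90

i=1,m=1: res = 0+1 = 1
i=1,m=2: res = 1+2 = 3
i=1,m=3: res = 3+3 = 6
i=2,m=1: res = 6+2 = 8
i=2,m=2: res = 8+4 = 12
i=2,m=3: res = 12+6 = 18
i=3,m=1: res = 18+3 = 21
i=3,m=2: res = 21+6 = 27
i=3,m=3: res = 27+9 = 36
i=4,m=1: res = 36+4 = 40
i=4,m=2: res = 40+8 = 48
i=4,m=3: res = 48+12 = 60
i=5,m=1: res = 60+5 = 65
i=5,m=2: res = 65+10 = 75
i=5,m=3: res = 75+15 = 90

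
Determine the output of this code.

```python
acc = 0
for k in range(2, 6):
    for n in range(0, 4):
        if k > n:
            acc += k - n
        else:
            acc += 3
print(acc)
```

42

k=2,n=0: 2>0, acc = 0+2 = 2
k=2,n=1: 2>1, acc = 2+1 = 3
k=2,n=2: not 2>2, acc = 3+3 = 6
k=2,n=3: not 2>3, acc = 6+3 = 9
k=3,n=0: 3>0, acc = 9+3 = 12
k=3,n=1: 3>1, acc = 12+2 = 14
k=3,n=2: 3>2, acc = 14+1 = 15
k=3,n=3: not 3>3, acc = 15+3 = 18
k=4,n=0: 4>0, acc = 18+4 = 22
k=4,n=1: 4>1, acc = 22+3 = 25
k=4,n=2: 4>2, acc = 25+2 = 27
k=4,n=3: 4>3, acc = 27+1 = 28
k=5,n=0: 5>0, acc = 28+5 = 33
k=5,n=1: 5>1, acc = 33+4 = 37
k=5,n=2: 5>2, acc = 37+3 = 40
k=5,n=3: 5>3, acc = 40+2 = 42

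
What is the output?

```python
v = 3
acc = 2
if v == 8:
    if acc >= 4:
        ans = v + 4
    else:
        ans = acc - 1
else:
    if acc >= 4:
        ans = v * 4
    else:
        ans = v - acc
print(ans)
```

1

v=3, acc=2
v == 8 is False; acc >= 4 is False
→ ans = v - acc = 1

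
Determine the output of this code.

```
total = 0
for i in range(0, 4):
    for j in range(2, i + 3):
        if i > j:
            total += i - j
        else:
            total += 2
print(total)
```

i=0,j=2: not 0>2, total = 0+2 = 2
i=1,j=2: not 1>2, total = 2+2 = 4
i=1,j=3: not 1>3, total = 4+2 = 6
i=2,j=2: not 2>2, total = 6+2 = 8
i=2,j=3: not 2>3, total = 8+2 = 10
i=2,j=4: not 2>4, total = 10+2 = 12
i=3,j=2: 3>2, total = 12+1 = 13
i=3,j=3: not 3>3, total = 13+2 = 15
i=3,j=4: not 3>4, total = 15+2 = 17
i=3,j=5: not 3>5, total = 17+2 = 19

19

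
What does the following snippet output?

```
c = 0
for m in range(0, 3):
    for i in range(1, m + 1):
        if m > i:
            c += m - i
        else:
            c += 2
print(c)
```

m=1,i=1: not 1>1, c = 0+2 = 2
m=2,i=1: 2>1, c = 2+1 = 3
m=2,i=2: not 2>2, c = 3+2 = 5

5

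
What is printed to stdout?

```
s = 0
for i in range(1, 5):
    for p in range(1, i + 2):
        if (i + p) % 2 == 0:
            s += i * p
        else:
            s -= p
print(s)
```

20

i=1,p=1: even sum, s = 0+1 = 1
i=1,p=2: odd sum, s = 1-2 = -1
i=2,p=1: odd sum, s = (-1)-1 = -2
i=2,p=2: even sum, s = (-2)+4 = 2
i=2,p=3: odd sum, s = 2-3 = -1
i=3,p=1: even sum, s = (-1)+3 = 2
i=3,p=2: odd sum, s = 2-2 = 0
i=3,p=3: even sum, s = 0+9 = 9
i=3,p=4: odd sum, s = 9-4 = 5
i=4,p=1: odd sum, s = 5-1 = 4
i=4,p=2: even sum, s = 4+8 = 12
i=4,p=3: odd sum, s = 12-3 = 9
i=4,p=4: even sum, s = 9+16 = 25
i=4,p=5: odd sum, s = 25-5 = 20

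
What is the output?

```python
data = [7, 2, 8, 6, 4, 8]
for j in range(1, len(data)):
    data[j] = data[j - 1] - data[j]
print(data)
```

[7, 5, -3, -9, -13, -21]

j=1: data[1] = 7-2 = 5 → [7, 5, 8, 6, 4, 8]
j=2: data[2] = 5-8 = -3 → [7, 5, -3, 6, 4, 8]
j=3: data[3] = (-3)-6 = -9 → [7, 5, -3, -9, 4, 8]
j=4: data[4] = (-9)-4 = -13 → [7, 5, -3, -9, -13, 8]
j=5: data[5] = (-13)-8 = -21 → [7, 5, -3, -9, -13, -21]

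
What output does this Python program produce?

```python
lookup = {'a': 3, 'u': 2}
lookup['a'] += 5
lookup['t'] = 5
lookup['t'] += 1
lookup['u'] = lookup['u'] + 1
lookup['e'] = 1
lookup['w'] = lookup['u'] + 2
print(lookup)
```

{'a': 8, 'u': 3, 't': 6, 'e': 1, 'w': 5}

lookup['a'] = 3+5 = 8 → {'a': 8, 'u': 2}
lookup['t'] = 5 → {'a': 8, 'u': 2, 't': 5}
lookup['t'] = 5+1 = 6 → {'a': 8, 'u': 2, 't': 6}
lookup['u'] = lookup['u']+1 = 3 → {'a': 8, 'u': 3, 't': 6}
lookup['e'] = 1 → {'a': 8, 'u': 3, 't': 6, 'e': 1}
lookup['w'] = lookup['u']+2 = 5 → {'a': 8, 'u': 3, 't': 6, 'e': 1, 'w': 5}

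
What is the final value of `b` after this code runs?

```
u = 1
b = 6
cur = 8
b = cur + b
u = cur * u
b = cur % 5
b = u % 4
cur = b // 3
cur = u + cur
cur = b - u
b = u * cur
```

b = 8+6 = 14
u = 8*1 = 8
b = 8%5 = 3
b = 8%4 = 0
cur = 0//3 = 0
cur = 8+0 = 8
cur = 0-8 = -8
b = 8*(-8) = -64

-64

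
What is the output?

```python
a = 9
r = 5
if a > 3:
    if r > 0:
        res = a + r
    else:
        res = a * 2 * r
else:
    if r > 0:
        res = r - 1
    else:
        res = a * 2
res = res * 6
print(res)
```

84

a=9, r=5
a > 3 is True; r > 0 is True
→ res = a + r = 14
res = 14*6 = 84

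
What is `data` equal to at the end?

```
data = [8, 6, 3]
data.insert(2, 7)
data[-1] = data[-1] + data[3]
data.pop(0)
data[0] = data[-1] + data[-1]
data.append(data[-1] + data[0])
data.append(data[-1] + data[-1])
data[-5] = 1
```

insert 7 at 2 → [8, 6, 7, 3]
data[-1] = data[-1]+data[3] = 3+3 = 6 → [8, 6, 7, 6]
pop(0) removes 8 → [6, 7, 6]
data[0] = data[-1]+data[-1] = 6+6 = 12 → [12, 7, 6]
append data[-1]+data[0] = 6+12 = 18 → [12, 7, 6, 18]
append data[-1]+data[-1] = 18+18 = 36 → [12, 7, 6, 18, 36]
data[-5] = 1 → [1, 7, 6, 18, 36]

[1, 7, 6, 18, 36]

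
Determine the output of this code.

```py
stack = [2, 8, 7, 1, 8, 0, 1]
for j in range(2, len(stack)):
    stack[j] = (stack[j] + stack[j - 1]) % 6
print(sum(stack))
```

j=2: stack[2] = (7+8)%6 = 3 → [2, 8, 3, 1, 8, 0, 1]
j=3: stack[3] = (1+3)%6 = 4 → [2, 8, 3, 4, 8, 0, 1]
j=4: stack[4] = (8+4)%6 = 0 → [2, 8, 3, 4, 0, 0, 1]
j=5: stack[5] = (0+0)%6 = 0 → [2, 8, 3, 4, 0, 0, 1]
j=6: stack[6] = (1+0)%6 = 1 → [2, 8, 3, 4, 0, 0, 1]
sum = 18

18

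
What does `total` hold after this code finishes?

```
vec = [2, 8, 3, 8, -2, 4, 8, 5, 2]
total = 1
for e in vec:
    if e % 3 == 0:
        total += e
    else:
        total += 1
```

12

e=2: not %3==0, total = 1+1 = 2
e=8: not %3==0, total = 2+1 = 3
e=3: %3==0, total = 3+3 = 6
e=8: not %3==0, total = 6+1 = 7
e=-2: not %3==0, total = 7+1 = 8
e=4: not %3==0, total = 8+1 = 9
e=8: not %3==0, total = 9+1 = 10
e=5: not %3==0, total = 10+1 = 11
e=2: not %3==0, total = 11+1 = 12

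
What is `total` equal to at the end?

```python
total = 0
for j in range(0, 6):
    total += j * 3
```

j=0: total = 0+0*3 = 0
j=1: total = 0+1*3 = 3
j=2: total = 3+2*3 = 9
j=3: total = 9+3*3 = 18
j=4: total = 18+4*3 = 30
j=5: total = 30+5*3 = 45

45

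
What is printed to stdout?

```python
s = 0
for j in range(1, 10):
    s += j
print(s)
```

45

j=1: s = 0+1 = 1
j=2: s = 1+2 = 3
j=3: s = 3+3 = 6
j=4: s = 6+4 = 10
j=5: s = 10+5 = 15
j=6: s = 15+6 = 21
j=7: s = 21+7 = 28
j=8: s = 28+8 = 36
j=9: s = 36+9 = 45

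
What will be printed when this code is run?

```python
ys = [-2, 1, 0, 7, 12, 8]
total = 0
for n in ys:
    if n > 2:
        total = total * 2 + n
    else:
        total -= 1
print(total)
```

36

n=-2: not >2, total = 0-1 = -1
n=1: not >2, total = (-1)-1 = -2
n=0: not >2, total = (-2)-1 = -3
n=7: >2, total = (-3)*2+7 = 1
n=12: >2, total = 1*2+12 = 14
n=8: >2, total = 14*2+8 = 36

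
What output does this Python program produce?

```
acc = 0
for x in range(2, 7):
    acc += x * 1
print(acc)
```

x=2: acc = 0+2*1 = 2
x=3: acc = 2+3*1 = 5
x=4: acc = 5+4*1 = 9
x=5: acc = 9+5*1 = 14
x=6: acc = 14+6*1 = 20

20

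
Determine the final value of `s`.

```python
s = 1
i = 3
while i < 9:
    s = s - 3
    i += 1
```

i=3: s = 1-3 = -2
i=4: s = (-2)-3 = -5
i=5: s = (-5)-3 = -8
i=6: s = (-8)-3 = -11
i=7: s = (-11)-3 = -14
i=8: s = (-14)-3 = -17

-17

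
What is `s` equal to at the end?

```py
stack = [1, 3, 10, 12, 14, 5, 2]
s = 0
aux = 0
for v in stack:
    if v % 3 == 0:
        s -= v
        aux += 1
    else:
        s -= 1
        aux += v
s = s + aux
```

14

v=1: not %3==0, s = 0-1 = -1; aux=1
v=3: %3==0, s = (-1)-3 = -4; aux=2
v=10: not %3==0, s = (-4)-1 = -5; aux=12
v=12: %3==0, s = (-5)-12 = -17; aux=13
v=14: not %3==0, s = (-17)-1 = -18; aux=27
v=5: not %3==0, s = (-18)-1 = -19; aux=32
v=2: not %3==0, s = (-19)-1 = -20; aux=34
s+aux = (-20)+34 = 14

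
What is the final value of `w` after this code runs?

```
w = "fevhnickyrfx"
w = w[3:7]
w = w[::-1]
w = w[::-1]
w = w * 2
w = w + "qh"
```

slice [3:7] → 'hnic'
reverse → 'cinh'
reverse → 'hnic'
repeat ×2 → 'hnichnic'
+ 'qh' → 'hnichnicqh'

'hnichnicqh'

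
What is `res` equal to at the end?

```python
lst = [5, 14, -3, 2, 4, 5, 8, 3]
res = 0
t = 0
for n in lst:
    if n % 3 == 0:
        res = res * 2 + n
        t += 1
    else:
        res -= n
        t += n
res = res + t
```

n=5: not %3==0, res = 0-5 = -5; t=5
n=14: not %3==0, res = (-5)-14 = -19; t=19
n=-3: %3==0, res = (-19)*2+(-3) = -41; t=20
n=2: not %3==0, res = (-41)-2 = -43; t=22
n=4: not %3==0, res = (-43)-4 = -47; t=26
n=5: not %3==0, res = (-47)-5 = -52; t=31
n=8: not %3==0, res = (-52)-8 = -60; t=39
n=3: %3==0, res = (-60)*2+3 = -117; t=40
res+t = (-117)+40 = -77

-77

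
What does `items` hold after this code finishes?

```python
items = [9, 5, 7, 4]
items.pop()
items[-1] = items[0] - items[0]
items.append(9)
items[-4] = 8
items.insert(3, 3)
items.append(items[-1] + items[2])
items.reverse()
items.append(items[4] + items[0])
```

[9, 9, 3, 0, 5, 8, 14]

pop() removes 4 → [9, 5, 7]
items[-1] = items[0]-items[0] = 9-9 = 0 → [9, 5, 0]
append 9 → [9, 5, 0, 9]
items[-4] = 8 → [8, 5, 0, 9]
insert 3 at 3 → [8, 5, 0, 3, 9]
append items[-1]+items[2] = 9+0 = 9 → [8, 5, 0, 3, 9, 9]
reverse → [9, 9, 3, 0, 5, 8]
append items[4]+items[0] = 5+9 = 14 → [9, 9, 3, 0, 5, 8, 14]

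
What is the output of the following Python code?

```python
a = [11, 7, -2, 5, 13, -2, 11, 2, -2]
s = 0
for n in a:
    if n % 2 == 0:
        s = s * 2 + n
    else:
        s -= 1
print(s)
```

n=11: not even, s = 0-1 = -1
n=7: not even, s = (-1)-1 = -2
n=-2: even, s = (-2)*2+(-2) = -6
n=5: not even, s = (-6)-1 = -7
n=13: not even, s = (-7)-1 = -8
n=-2: even, s = (-8)*2+(-2) = -18
n=11: not even, s = (-18)-1 = -19
n=2: even, s = (-19)*2+2 = -36
n=-2: even, s = (-36)*2+(-2) = -74

-74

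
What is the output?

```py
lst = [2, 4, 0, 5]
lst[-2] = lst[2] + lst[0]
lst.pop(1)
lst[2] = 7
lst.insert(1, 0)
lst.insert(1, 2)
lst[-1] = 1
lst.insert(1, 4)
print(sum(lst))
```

lst[-2] = lst[2]+lst[0] = 0+2 = 2 → [2, 4, 2, 5]
pop(1) removes 4 → [2, 2, 5]
lst[2] = 7 → [2, 2, 7]
insert 0 at 1 → [2, 0, 2, 7]
insert 2 at 1 → [2, 2, 0, 2, 7]
lst[-1] = 1 → [2, 2, 0, 2, 1]
insert 4 at 1 → [2, 4, 2, 0, 2, 1]
sum = 11

11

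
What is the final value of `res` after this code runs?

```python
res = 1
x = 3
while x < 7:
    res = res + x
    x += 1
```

19

x=3: res = 1+3 = 4
x=4: res = 4+4 = 8
x=5: res = 8+5 = 13
x=6: res = 13+6 = 19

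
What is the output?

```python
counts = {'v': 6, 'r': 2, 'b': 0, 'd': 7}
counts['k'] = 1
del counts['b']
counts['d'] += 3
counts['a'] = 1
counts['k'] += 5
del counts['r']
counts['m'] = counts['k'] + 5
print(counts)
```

{'v': 6, 'd': 10, 'k': 6, 'a': 1, 'm': 11}

counts['k'] = 1 → {'v': 6, 'r': 2, 'b': 0, 'd': 7, 'k': 1}
del 'b' → {'v': 6, 'r': 2, 'd': 7, 'k': 1}
counts['d'] = 7+3 = 10 → {'v': 6, 'r': 2, 'd': 10, 'k': 1}
counts['a'] = 1 → {'v': 6, 'r': 2, 'd': 10, 'k': 1, 'a': 1}
counts['k'] = 1+5 = 6 → {'v': 6, 'r': 2, 'd': 10, 'k': 6, 'a': 1}
del 'r' → {'v': 6, 'd': 10, 'k': 6, 'a': 1}
counts['m'] = counts['k']+5 = 11 → {'v': 6, 'd': 10, 'k': 6, 'a': 1, 'm': 11}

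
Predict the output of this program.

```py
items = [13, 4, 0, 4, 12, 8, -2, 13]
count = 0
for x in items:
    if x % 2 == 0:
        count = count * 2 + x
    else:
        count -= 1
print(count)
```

157

x=13: not even, count = 0-1 = -1
x=4: even, count = (-1)*2+4 = 2
x=0: even, count = 2*2+0 = 4
x=4: even, count = 4*2+4 = 12
x=12: even, count = 12*2+12 = 36
x=8: even, count = 36*2+8 = 80
x=-2: even, count = 80*2+(-2) = 158
x=13: not even, count = 158-1 = 157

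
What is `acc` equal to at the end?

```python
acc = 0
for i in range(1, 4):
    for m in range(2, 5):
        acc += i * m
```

54

i=1,m=2: acc = 0+2 = 2
i=1,m=3: acc = 2+3 = 5
i=1,m=4: acc = 5+4 = 9
i=2,m=2: acc = 9+4 = 13
i=2,m=3: acc = 13+6 = 19
i=2,m=4: acc = 19+8 = 27
i=3,m=2: acc = 27+6 = 33
i=3,m=3: acc = 33+9 = 42
i=3,m=4: acc = 42+12 = 54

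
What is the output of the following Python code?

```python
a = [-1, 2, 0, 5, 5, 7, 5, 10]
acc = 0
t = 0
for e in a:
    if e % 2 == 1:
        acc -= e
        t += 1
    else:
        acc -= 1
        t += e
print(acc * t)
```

-408

e=-1: odd, acc = 0-(-1) = 1; t=1
e=2: not odd, acc = 1-1 = 0; t=3
e=0: not odd, acc = 0-1 = -1; t=3
e=5: odd, acc = (-1)-5 = -6; t=4
e=5: odd, acc = (-6)-5 = -11; t=5
e=7: odd, acc = (-11)-7 = -18; t=6
e=5: odd, acc = (-18)-5 = -23; t=7
e=10: not odd, acc = (-23)-1 = -24; t=17
acc*t = (-24)*17 = -408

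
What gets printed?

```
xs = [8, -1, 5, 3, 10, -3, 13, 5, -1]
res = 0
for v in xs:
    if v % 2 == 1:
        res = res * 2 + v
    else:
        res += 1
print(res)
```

325

v=8: not odd, res = 0+1 = 1
v=-1: odd, res = 1*2+(-1) = 1
v=5: odd, res = 1*2+5 = 7
v=3: odd, res = 7*2+3 = 17
v=10: not odd, res = 17+1 = 18
v=-3: odd, res = 18*2+(-3) = 33
v=13: odd, res = 33*2+13 = 79
v=5: odd, res = 79*2+5 = 163
v=-1: odd, res = 163*2+(-1) = 325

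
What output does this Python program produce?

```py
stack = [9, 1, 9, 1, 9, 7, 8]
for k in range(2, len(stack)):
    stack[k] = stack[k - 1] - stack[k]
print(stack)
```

[9, 1, -8, -9, -18, -25, -33]

k=2: stack[2] = 1-9 = -8 → [9, 1, -8, 1, 9, 7, 8]
k=3: stack[3] = (-8)-1 = -9 → [9, 1, -8, -9, 9, 7, 8]
k=4: stack[4] = (-9)-9 = -18 → [9, 1, -8, -9, -18, 7, 8]
k=5: stack[5] = (-18)-7 = -25 → [9, 1, -8, -9, -18, -25, 8]
k=6: stack[6] = (-25)-8 = -33 → [9, 1, -8, -9, -18, -25, -33]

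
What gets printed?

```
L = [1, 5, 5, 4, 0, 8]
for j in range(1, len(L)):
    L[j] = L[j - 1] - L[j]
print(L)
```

j=1: L[1] = 1-5 = -4 → [1, -4, 5, 4, 0, 8]
j=2: L[2] = (-4)-5 = -9 → [1, -4, -9, 4, 0, 8]
j=3: L[3] = (-9)-4 = -13 → [1, -4, -9, -13, 0, 8]
j=4: L[4] = (-13)-0 = -13 → [1, -4, -9, -13, -13, 8]
j=5: L[5] = (-13)-8 = -21 → [1, -4, -9, -13, -13, -21]

[1, -4, -9, -13, -13, -21]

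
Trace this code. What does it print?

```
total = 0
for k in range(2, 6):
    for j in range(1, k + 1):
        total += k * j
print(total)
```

k=2,j=1: total = 0+2 = 2
k=2,j=2: total = 2+4 = 6
k=3,j=1: total = 6+3 = 9
k=3,j=2: total = 9+6 = 15
k=3,j=3: total = 15+9 = 24
k=4,j=1: total = 24+4 = 28
k=4,j=2: total = 28+8 = 36
k=4,j=3: total = 36+12 = 48
k=4,j=4: total = 48+16 = 64
k=5,j=1: total = 64+5 = 69
k=5,j=2: total = 69+10 = 79
k=5,j=3: total = 79+15 = 94
k=5,j=4: total = 94+20 = 114
k=5,j=5: total = 114+25 = 139

139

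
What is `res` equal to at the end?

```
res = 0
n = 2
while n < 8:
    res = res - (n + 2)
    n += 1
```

-39

n=2: res = 0-4 = -4
n=3: res = (-4)-5 = -9
n=4: res = (-9)-6 = -15
n=5: res = (-15)-7 = -22
n=6: res = (-22)-8 = -30
n=7: res = (-30)-9 = -39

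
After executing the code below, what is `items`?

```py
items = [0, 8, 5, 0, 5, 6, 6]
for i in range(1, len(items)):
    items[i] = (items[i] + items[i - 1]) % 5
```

[0, 3, 3, 3, 3, 4, 0]

i=1: items[1] = (8+0)%5 = 3 → [0, 3, 5, 0, 5, 6, 6]
i=2: items[2] = (5+3)%5 = 3 → [0, 3, 3, 0, 5, 6, 6]
i=3: items[3] = (0+3)%5 = 3 → [0, 3, 3, 3, 5, 6, 6]
i=4: items[4] = (5+3)%5 = 3 → [0, 3, 3, 3, 3, 6, 6]
i=5: items[5] = (6+3)%5 = 4 → [0, 3, 3, 3, 3, 4, 6]
i=6: items[6] = (6+4)%5 = 0 → [0, 3, 3, 3, 3, 4, 0]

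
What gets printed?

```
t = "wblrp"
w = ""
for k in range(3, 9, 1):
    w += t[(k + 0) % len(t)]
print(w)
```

k=3: add t[3]='r' → 'r'
k=4: add t[4]='p' → 'rp'
k=5: add t[0]='w' → 'rpw'
k=6: add t[1]='b' → 'rpwb'
k=7: add t[2]='l' → 'rpwbl'
k=8: add t[3]='r' → 'rpwblr'

rpwblr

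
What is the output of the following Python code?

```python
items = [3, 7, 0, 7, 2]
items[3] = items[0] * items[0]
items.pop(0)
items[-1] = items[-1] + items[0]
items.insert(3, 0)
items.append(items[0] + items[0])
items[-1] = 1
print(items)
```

items[3] = items[0]*items[0] = 3*3 = 9 → [3, 7, 0, 9, 2]
pop(0) removes 3 → [7, 0, 9, 2]
items[-1] = items[-1]+items[0] = 2+7 = 9 → [7, 0, 9, 9]
insert 0 at 3 → [7, 0, 9, 0, 9]
append items[0]+items[0] = 7+7 = 14 → [7, 0, 9, 0, 9, 14]
items[-1] = 1 → [7, 0, 9, 0, 9, 1]

[7, 0, 9, 0, 9, 1]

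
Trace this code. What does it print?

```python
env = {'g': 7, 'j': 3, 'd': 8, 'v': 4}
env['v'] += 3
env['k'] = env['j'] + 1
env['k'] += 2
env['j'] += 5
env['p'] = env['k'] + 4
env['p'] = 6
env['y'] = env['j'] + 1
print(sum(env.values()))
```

51

env['v'] = 4+3 = 7 → {'g': 7, 'j': 3, 'd': 8, 'v': 7}
env['k'] = env['j']+1 = 4 → {'g': 7, 'j': 3, 'd': 8, 'v': 7, 'k': 4}
env['k'] = 4+2 = 6 → {'g': 7, 'j': 3, 'd': 8, 'v': 7, 'k': 6}
env['j'] = 3+5 = 8 → {'g': 7, 'j': 8, 'd': 8, 'v': 7, 'k': 6}
env['p'] = env['k']+4 = 10 → {'g': 7, 'j': 8, 'd': 8, 'v': 7, 'k': 6, 'p': 10}
env['p'] = 6 → {'g': 7, 'j': 8, 'd': 8, 'v': 7, 'k': 6, 'p': 6}
env['y'] = env['j']+1 = 9 → {'g': 7, 'j': 8, 'd': 8, 'v': 7, 'k': 6, 'p': 6, 'y': 9}
sum of values = 51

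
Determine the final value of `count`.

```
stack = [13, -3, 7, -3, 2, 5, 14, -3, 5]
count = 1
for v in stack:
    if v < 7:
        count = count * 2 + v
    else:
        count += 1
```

v=13: not <7, count = 1+1 = 2
v=-3: <7, count = 2*2+(-3) = 1
v=7: not <7, count = 1+1 = 2
v=-3: <7, count = 2*2+(-3) = 1
v=2: <7, count = 1*2+2 = 4
v=5: <7, count = 4*2+5 = 13
v=14: not <7, count = 13+1 = 14
v=-3: <7, count = 14*2+(-3) = 25
v=5: <7, count = 25*2+5 = 55

55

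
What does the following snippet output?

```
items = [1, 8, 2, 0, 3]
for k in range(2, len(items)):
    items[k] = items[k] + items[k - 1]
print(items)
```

[1, 8, 10, 10, 13]

k=2: items[2] = 2+8 = 10 → [1, 8, 10, 0, 3]
k=3: items[3] = 0+10 = 10 → [1, 8, 10, 10, 3]
k=4: items[4] = 3+10 = 13 → [1, 8, 10, 10, 13]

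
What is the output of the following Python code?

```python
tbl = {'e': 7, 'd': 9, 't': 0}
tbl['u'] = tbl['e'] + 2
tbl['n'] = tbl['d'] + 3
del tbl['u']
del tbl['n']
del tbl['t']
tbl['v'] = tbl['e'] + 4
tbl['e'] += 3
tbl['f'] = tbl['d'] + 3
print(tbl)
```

tbl['u'] = tbl['e']+2 = 9 → {'e': 7, 'd': 9, 't': 0, 'u': 9}
tbl['n'] = tbl['d']+3 = 12 → {'e': 7, 'd': 9, 't': 0, 'u': 9, 'n': 12}
del 'u' → {'e': 7, 'd': 9, 't': 0, 'n': 12}
del 'n' → {'e': 7, 'd': 9, 't': 0}
del 't' → {'e': 7, 'd': 9}
tbl['v'] = tbl['e']+4 = 11 → {'e': 7, 'd': 9, 'v': 11}
tbl['e'] = 7+3 = 10 → {'e': 10, 'd': 9, 'v': 11}
tbl['f'] = tbl['d']+3 = 12 → {'e': 10, 'd': 9, 'v': 11, 'f': 12}

{'e': 10, 'd': 9, 'v': 11, 'f': 12}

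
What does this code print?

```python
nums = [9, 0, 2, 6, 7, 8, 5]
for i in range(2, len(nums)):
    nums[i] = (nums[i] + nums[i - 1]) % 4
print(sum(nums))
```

17

i=2: nums[2] = (2+0)%4 = 2 → [9, 0, 2, 6, 7, 8, 5]
i=3: nums[3] = (6+2)%4 = 0 → [9, 0, 2, 0, 7, 8, 5]
i=4: nums[4] = (7+0)%4 = 3 → [9, 0, 2, 0, 3, 8, 5]
i=5: nums[5] = (8+3)%4 = 3 → [9, 0, 2, 0, 3, 3, 5]
i=6: nums[6] = (5+3)%4 = 0 → [9, 0, 2, 0, 3, 3, 0]
sum = 17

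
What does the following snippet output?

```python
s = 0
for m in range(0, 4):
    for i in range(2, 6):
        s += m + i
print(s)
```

80

m=0,i=2: s = 0+2 = 2
m=0,i=3: s = 2+3 = 5
m=0,i=4: s = 5+4 = 9
m=0,i=5: s = 9+5 = 14
m=1,i=2: s = 14+3 = 17
m=1,i=3: s = 17+4 = 21
m=1,i=4: s = 21+5 = 26
m=1,i=5: s = 26+6 = 32
m=2,i=2: s = 32+4 = 36
m=2,i=3: s = 36+5 = 41
m=2,i=4: s = 41+6 = 47
m=2,i=5: s = 47+7 = 54
m=3,i=2: s = 54+5 = 59
m=3,i=3: s = 59+6 = 65
m=3,i=4: s = 65+7 = 72
m=3,i=5: s = 72+8 = 80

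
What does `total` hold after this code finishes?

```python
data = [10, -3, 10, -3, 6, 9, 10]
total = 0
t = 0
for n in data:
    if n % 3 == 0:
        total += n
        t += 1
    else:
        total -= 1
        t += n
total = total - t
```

n=10: not %3==0, total = 0-1 = -1; t=10
n=-3: %3==0, total = (-1)+(-3) = -4; t=11
n=10: not %3==0, total = (-4)-1 = -5; t=21
n=-3: %3==0, total = (-5)+(-3) = -8; t=22
n=6: %3==0, total = (-8)+6 = -2; t=23
n=9: %3==0, total = (-2)+9 = 7; t=24
n=10: not %3==0, total = 7-1 = 6; t=34
total-t = 6-34 = -28

-28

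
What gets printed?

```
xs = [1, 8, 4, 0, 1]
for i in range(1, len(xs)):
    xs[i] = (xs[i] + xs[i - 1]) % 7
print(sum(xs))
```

i=1: xs[1] = (8+1)%7 = 2 → [1, 2, 4, 0, 1]
i=2: xs[2] = (4+2)%7 = 6 → [1, 2, 6, 0, 1]
i=3: xs[3] = (0+6)%7 = 6 → [1, 2, 6, 6, 1]
i=4: xs[4] = (1+6)%7 = 0 → [1, 2, 6, 6, 0]
sum = 15

15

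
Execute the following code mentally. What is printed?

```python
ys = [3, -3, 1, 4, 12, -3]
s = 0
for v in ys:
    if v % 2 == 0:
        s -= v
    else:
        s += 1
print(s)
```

-12

v=3: not even, s = 0+1 = 1
v=-3: not even, s = 1+1 = 2
v=1: not even, s = 2+1 = 3
v=4: even, s = 3-4 = -1
v=12: even, s = (-1)-12 = -13
v=-3: not even, s = (-13)+1 = -12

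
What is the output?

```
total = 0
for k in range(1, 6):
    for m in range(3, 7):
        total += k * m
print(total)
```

k=1,m=3: total = 0+3 = 3
k=1,m=4: total = 3+4 = 7
k=1,m=5: total = 7+5 = 12
k=1,m=6: total = 12+6 = 18
k=2,m=3: total = 18+6 = 24
k=2,m=4: total = 24+8 = 32
k=2,m=5: total = 32+10 = 42
k=2,m=6: total = 42+12 = 54
k=3,m=3: total = 54+9 = 63
k=3,m=4: total = 63+12 = 75
k=3,m=5: total = 75+15 = 90
k=3,m=6: total = 90+18 = 108
k=4,m=3: total = 108+12 = 120
k=4,m=4: total = 120+16 = 136
k=4,m=5: total = 136+20 = 156
k=4,m=6: total = 156+24 = 180
k=5,m=3: total = 180+15 = 195
k=5,m=4: total = 195+20 = 215
k=5,m=5: total = 215+25 = 240
k=5,m=6: total = 240+30 = 270

270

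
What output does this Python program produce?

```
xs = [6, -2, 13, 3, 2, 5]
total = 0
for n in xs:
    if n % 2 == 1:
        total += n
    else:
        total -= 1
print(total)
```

n=6: not odd, total = 0-1 = -1
n=-2: not odd, total = (-1)-1 = -2
n=13: odd, total = (-2)+13 = 11
n=3: odd, total = 11+3 = 14
n=2: not odd, total = 14-1 = 13
n=5: odd, total = 13+5 = 18

18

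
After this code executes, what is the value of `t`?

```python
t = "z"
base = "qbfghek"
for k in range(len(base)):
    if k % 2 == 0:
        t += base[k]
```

'zqfhk'

k=0: add 'q' → 'zq'
k=1: skip
k=2: add 'f' → 'zqf'
k=3: skip
k=4: add 'h' → 'zqfh'
k=5: skip
k=6: add 'k' → 'zqfhk'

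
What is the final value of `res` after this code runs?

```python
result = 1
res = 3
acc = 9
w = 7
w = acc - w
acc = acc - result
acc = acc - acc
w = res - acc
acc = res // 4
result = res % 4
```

w = 9-7 = 2
acc = 9-1 = 8
acc = 8-8 = 0
w = 3-0 = 3
acc = 3//4 = 0
result = 3%4 = 3

3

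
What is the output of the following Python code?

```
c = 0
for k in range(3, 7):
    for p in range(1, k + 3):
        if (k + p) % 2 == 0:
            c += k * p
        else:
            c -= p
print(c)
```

k=3,p=1: even sum, c = 0+3 = 3
k=3,p=2: odd sum, c = 3-2 = 1
k=3,p=3: even sum, c = 1+9 = 10
k=3,p=4: odd sum, c = 10-4 = 6
k=3,p=5: even sum, c = 6+15 = 21
k=4,p=1: odd sum, c = 21-1 = 20
k=4,p=2: even sum, c = 20+8 = 28
k=4,p=3: odd sum, c = 28-3 = 25
k=4,p=4: even sum, c = 25+16 = 41
k=4,p=5: odd sum, c = 41-5 = 36
k=4,p=6: even sum, c = 36+24 = 60
k=5,p=1: even sum, c = 60+5 = 65
k=5,p=2: odd sum, c = 65-2 = 63
k=5,p=3: even sum, c = 63+15 = 78
k=5,p=4: odd sum, c = 78-4 = 74
k=5,p=5: even sum, c = 74+25 = 99
k=5,p=6: odd sum, c = 99-6 = 93
k=5,p=7: even sum, c = 93+35 = 128
k=6,p=1: odd sum, c = 128-1 = 127
k=6,p=2: even sum, c = 127+12 = 139
k=6,p=3: odd sum, c = 139-3 = 136
k=6,p=4: even sum, c = 136+24 = 160
k=6,p=5: odd sum, c = 160-5 = 155
k=6,p=6: even sum, c = 155+36 = 191
k=6,p=7: odd sum, c = 191-7 = 184
k=6,p=8: even sum, c = 184+48 = 232

232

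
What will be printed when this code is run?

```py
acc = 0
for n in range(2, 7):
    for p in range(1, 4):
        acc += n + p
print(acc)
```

90

n=2,p=1: acc = 0+3 = 3
n=2,p=2: acc = 3+4 = 7
n=2,p=3: acc = 7+5 = 12
n=3,p=1: acc = 12+4 = 16
n=3,p=2: acc = 16+5 = 21
n=3,p=3: acc = 21+6 = 27
n=4,p=1: acc = 27+5 = 32
n=4,p=2: acc = 32+6 = 38
n=4,p=3: acc = 38+7 = 45
n=5,p=1: acc = 45+6 = 51
n=5,p=2: acc = 51+7 = 58
n=5,p=3: acc = 58+8 = 66
n=6,p=1: acc = 66+7 = 73
n=6,p=2: acc = 73+8 = 81
n=6,p=3: acc = 81+9 = 90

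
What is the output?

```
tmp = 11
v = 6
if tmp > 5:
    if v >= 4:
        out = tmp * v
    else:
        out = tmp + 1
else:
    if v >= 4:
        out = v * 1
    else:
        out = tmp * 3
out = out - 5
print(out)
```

tmp=11, v=6
tmp > 5 is True; v >= 4 is True
→ out = tmp * v = 66
out = 66-5 = 61

61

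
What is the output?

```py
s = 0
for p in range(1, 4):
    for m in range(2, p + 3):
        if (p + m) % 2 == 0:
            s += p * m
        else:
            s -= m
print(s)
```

28

p=1,m=2: odd sum, s = 0-2 = -2
p=1,m=3: even sum, s = (-2)+3 = 1
p=2,m=2: even sum, s = 1+4 = 5
p=2,m=3: odd sum, s = 5-3 = 2
p=2,m=4: even sum, s = 2+8 = 10
p=3,m=2: odd sum, s = 10-2 = 8
p=3,m=3: even sum, s = 8+9 = 17
p=3,m=4: odd sum, s = 17-4 = 13
p=3,m=5: even sum, s = 13+15 = 28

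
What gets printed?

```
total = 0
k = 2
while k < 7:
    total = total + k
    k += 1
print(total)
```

k=2: total = 0+2 = 2
k=3: total = 2+3 = 5
k=4: total = 5+4 = 9
k=5: total = 9+5 = 14
k=6: total = 14+6 = 20

20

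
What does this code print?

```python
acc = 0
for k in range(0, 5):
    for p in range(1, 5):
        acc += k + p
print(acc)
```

90

k=0,p=1: acc = 0+1 = 1
k=0,p=2: acc = 1+2 = 3
k=0,p=3: acc = 3+3 = 6
k=0,p=4: acc = 6+4 = 10
k=1,p=1: acc = 10+2 = 12
k=1,p=2: acc = 12+3 = 15
k=1,p=3: acc = 15+4 = 19
k=1,p=4: acc = 19+5 = 24
k=2,p=1: acc = 24+3 = 27
k=2,p=2: acc = 27+4 = 31
k=2,p=3: acc = 31+5 = 36
k=2,p=4: acc = 36+6 = 42
k=3,p=1: acc = 42+4 = 46
k=3,p=2: acc = 46+5 = 51
k=3,p=3: acc = 51+6 = 57
k=3,p=4: acc = 57+7 = 64
k=4,p=1: acc = 64+5 = 69
k=4,p=2: acc = 69+6 = 75
k=4,p=3: acc = 75+7 = 82
k=4,p=4: acc = 82+8 = 90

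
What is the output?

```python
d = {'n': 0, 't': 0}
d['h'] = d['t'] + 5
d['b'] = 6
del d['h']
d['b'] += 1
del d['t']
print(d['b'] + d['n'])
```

7

d['h'] = d['t']+5 = 5 → {'n': 0, 't': 0, 'h': 5}
d['b'] = 6 → {'n': 0, 't': 0, 'h': 5, 'b': 6}
del 'h' → {'n': 0, 't': 0, 'b': 6}
d['b'] = 6+1 = 7 → {'n': 0, 't': 0, 'b': 7}
del 't' → {'n': 0, 'b': 7}
d['b']+d['n'] = 7+0 = 7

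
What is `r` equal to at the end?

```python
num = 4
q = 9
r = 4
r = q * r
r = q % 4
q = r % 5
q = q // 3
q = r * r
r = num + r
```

5

r = 9*4 = 36
r = 9%4 = 1
q = 1%5 = 1
q = 1//3 = 0
q = 1*1 = 1
r = 4+1 = 5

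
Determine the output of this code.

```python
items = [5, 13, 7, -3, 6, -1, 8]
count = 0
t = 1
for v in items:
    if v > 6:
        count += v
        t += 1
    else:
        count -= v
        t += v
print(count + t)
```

v=5: not >6, count = 0-5 = -5; t=6
v=13: >6, count = (-5)+13 = 8; t=7
v=7: >6, count = 8+7 = 15; t=8
v=-3: not >6, count = 15-(-3) = 18; t=5
v=6: not >6, count = 18-6 = 12; t=11
v=-1: not >6, count = 12-(-1) = 13; t=10
v=8: >6, count = 13+8 = 21; t=11
count+t = 21+11 = 32

32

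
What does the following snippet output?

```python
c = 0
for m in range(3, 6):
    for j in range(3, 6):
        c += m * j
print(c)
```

m=3,j=3: c = 0+9 = 9
m=3,j=4: c = 9+12 = 21
m=3,j=5: c = 21+15 = 36
m=4,j=3: c = 36+12 = 48
m=4,j=4: c = 48+16 = 64
m=4,j=5: c = 64+20 = 84
m=5,j=3: c = 84+15 = 99
m=5,j=4: c = 99+20 = 119
m=5,j=5: c = 119+25 = 144

144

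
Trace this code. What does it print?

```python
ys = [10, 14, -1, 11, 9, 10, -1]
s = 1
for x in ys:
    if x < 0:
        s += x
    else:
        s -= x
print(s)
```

x=10: not <0, s = 1-10 = -9
x=14: not <0, s = (-9)-14 = -23
x=-1: <0, s = (-23)+(-1) = -24
x=11: not <0, s = (-24)-11 = -35
x=9: not <0, s = (-35)-9 = -44
x=10: not <0, s = (-44)-10 = -54
x=-1: <0, s = (-54)+(-1) = -55

-55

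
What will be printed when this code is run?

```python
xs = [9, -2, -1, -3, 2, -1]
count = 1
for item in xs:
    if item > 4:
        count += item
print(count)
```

item=9: >4, count = 1+9 = 10
item=-2: not >4
item=-1: not >4
item=-3: not >4
item=2: not >4
item=-1: not >4

10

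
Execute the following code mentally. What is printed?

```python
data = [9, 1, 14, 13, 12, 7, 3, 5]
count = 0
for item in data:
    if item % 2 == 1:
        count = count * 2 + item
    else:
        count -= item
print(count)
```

127

item=9: odd, count = 0*2+9 = 9
item=1: odd, count = 9*2+1 = 19
item=14: not odd, count = 19-14 = 5
item=13: odd, count = 5*2+13 = 23
item=12: not odd, count = 23-12 = 11
item=7: odd, count = 11*2+7 = 29
item=3: odd, count = 29*2+3 = 61
item=5: odd, count = 61*2+5 = 127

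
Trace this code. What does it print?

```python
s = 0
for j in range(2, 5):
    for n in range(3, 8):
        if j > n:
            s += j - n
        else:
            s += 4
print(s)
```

j=2,n=3: not 2>3, s = 0+4 = 4
j=2,n=4: not 2>4, s = 4+4 = 8
j=2,n=5: not 2>5, s = 8+4 = 12
j=2,n=6: not 2>6, s = 12+4 = 16
j=2,n=7: not 2>7, s = 16+4 = 20
j=3,n=3: not 3>3, s = 20+4 = 24
j=3,n=4: not 3>4, s = 24+4 = 28
j=3,n=5: not 3>5, s = 28+4 = 32
j=3,n=6: not 3>6, s = 32+4 = 36
j=3,n=7: not 3>7, s = 36+4 = 40
j=4,n=3: 4>3, s = 40+1 = 41
j=4,n=4: not 4>4, s = 41+4 = 45
j=4,n=5: not 4>5, s = 45+4 = 49
j=4,n=6: not 4>6, s = 49+4 = 53
j=4,n=7: not 4>7, s = 53+4 = 57

57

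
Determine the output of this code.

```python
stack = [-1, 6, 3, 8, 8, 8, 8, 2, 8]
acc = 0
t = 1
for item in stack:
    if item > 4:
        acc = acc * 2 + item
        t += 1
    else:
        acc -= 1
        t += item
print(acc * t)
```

3762

item=-1: not >4, acc = 0-1 = -1; t=0
item=6: >4, acc = (-1)*2+6 = 4; t=1
item=3: not >4, acc = 4-1 = 3; t=4
item=8: >4, acc = 3*2+8 = 14; t=5
item=8: >4, acc = 14*2+8 = 36; t=6
item=8: >4, acc = 36*2+8 = 80; t=7
item=8: >4, acc = 80*2+8 = 168; t=8
item=2: not >4, acc = 168-1 = 167; t=10
item=8: >4, acc = 167*2+8 = 342; t=11
acc*t = 342*11 = 3762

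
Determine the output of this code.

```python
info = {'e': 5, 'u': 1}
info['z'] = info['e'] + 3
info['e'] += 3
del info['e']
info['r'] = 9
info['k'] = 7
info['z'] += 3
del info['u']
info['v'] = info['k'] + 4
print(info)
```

{'z': 11, 'r': 9, 'k': 7, 'v': 11}

info['z'] = info['e']+3 = 8 → {'e': 5, 'u': 1, 'z': 8}
info['e'] = 5+3 = 8 → {'e': 8, 'u': 1, 'z': 8}
del 'e' → {'u': 1, 'z': 8}
info['r'] = 9 → {'u': 1, 'z': 8, 'r': 9}
info['k'] = 7 → {'u': 1, 'z': 8, 'r': 9, 'k': 7}
info['z'] = 8+3 = 11 → {'u': 1, 'z': 11, 'r': 9, 'k': 7}
del 'u' → {'z': 11, 'r': 9, 'k': 7}
info['v'] = info['k']+4 = 11 → {'z': 11, 'r': 9, 'k': 7, 'v': 11}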